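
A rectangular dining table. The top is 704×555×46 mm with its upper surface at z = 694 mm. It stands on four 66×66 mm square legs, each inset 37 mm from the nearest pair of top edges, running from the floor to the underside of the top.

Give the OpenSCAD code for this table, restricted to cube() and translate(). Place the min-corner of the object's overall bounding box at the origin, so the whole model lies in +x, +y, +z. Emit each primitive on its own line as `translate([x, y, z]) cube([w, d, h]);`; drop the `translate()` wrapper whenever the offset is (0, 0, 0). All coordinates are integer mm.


translate([0, 0, 648]) cube([704, 555, 46]);
translate([37, 37, 0]) cube([66, 66, 648]);
translate([601, 37, 0]) cube([66, 66, 648]);
translate([37, 452, 0]) cube([66, 66, 648]);
translate([601, 452, 0]) cube([66, 66, 648]);


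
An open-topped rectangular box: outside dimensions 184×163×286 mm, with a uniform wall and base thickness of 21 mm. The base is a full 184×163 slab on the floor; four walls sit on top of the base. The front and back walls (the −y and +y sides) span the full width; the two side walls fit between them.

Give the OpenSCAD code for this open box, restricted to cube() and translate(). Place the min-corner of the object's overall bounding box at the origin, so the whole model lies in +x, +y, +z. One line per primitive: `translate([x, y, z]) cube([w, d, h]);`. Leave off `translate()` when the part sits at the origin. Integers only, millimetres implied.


cube([184, 163, 21]);
translate([0, 0, 21]) cube([184, 21, 265]);
translate([0, 142, 21]) cube([184, 21, 265]);
translate([0, 21, 21]) cube([21, 121, 265]);
translate([163, 21, 21]) cube([21, 121, 265]);


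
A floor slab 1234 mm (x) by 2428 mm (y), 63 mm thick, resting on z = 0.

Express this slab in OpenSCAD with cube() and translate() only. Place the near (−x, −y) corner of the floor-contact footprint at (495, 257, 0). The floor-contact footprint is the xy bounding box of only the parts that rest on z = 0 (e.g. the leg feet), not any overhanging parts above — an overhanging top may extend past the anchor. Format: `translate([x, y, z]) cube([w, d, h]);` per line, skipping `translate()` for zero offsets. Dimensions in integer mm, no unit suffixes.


translate([495, 257, 0]) cube([1234, 2428, 63]);


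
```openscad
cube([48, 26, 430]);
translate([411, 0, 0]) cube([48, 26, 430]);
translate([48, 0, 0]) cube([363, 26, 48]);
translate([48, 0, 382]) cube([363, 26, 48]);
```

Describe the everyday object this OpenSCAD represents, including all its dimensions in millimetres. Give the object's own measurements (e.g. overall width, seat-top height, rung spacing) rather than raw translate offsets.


A rectangular picture frame lying in the x–z plane (depth along y). The opening is 363 mm wide (x) by 334 mm tall (z), surrounded by a border 48 mm wide on all four sides. The frame is 26 mm deep and is made of two full-height vertical stiles with two horizontal rails fitted between them.


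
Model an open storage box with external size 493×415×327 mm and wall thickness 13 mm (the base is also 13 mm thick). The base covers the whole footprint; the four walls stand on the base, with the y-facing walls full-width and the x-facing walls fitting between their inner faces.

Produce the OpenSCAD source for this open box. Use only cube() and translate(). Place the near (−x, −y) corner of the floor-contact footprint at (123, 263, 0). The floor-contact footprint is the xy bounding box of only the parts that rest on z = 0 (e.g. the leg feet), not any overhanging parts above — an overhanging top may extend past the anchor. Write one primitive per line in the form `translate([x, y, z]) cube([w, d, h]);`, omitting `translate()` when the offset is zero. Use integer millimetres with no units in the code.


translate([123, 263, 0]) cube([493, 415, 13]);
translate([123, 263, 13]) cube([493, 13, 314]);
translate([123, 665, 13]) cube([493, 13, 314]);
translate([123, 276, 13]) cube([13, 389, 314]);
translate([603, 276, 13]) cube([13, 389, 314]);


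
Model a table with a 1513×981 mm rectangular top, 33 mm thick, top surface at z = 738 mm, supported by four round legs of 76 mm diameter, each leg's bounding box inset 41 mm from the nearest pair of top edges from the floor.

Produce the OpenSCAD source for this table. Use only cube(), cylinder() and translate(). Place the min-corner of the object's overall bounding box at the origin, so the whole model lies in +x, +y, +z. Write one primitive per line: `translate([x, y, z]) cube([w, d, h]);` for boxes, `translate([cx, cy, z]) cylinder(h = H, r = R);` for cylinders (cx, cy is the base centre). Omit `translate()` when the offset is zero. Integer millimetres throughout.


translate([0, 0, 705]) cube([1513, 981, 33]);
translate([79, 79, 0]) cylinder(h = 705, r = 38);
translate([1434, 79, 0]) cylinder(h = 705, r = 38);
translate([79, 902, 0]) cylinder(h = 705, r = 38);
translate([1434, 902, 0]) cylinder(h = 705, r = 38);


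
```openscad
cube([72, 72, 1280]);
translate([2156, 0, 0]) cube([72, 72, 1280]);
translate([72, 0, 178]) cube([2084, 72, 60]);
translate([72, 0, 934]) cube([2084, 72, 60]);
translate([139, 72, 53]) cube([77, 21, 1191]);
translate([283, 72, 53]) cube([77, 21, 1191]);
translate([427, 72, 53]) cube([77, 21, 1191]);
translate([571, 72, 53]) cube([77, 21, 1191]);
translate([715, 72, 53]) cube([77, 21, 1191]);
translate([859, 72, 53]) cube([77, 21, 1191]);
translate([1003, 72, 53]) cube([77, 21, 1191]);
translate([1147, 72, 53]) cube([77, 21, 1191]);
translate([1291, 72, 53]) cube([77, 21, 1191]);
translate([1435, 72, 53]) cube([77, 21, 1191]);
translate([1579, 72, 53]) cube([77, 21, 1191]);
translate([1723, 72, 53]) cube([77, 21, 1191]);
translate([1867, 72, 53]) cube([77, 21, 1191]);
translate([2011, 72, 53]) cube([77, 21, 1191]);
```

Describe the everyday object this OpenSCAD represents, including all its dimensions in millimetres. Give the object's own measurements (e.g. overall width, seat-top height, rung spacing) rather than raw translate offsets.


A fence section. Two 72×72 mm posts, 1280 mm tall, stand on the floor with a clear span of 2084 mm between their inner faces. Two horizontal rails of 72×60 mm section span the gap between the posts with their undersides at z = 178 mm and z = 934 mm, flush with the posts' −y face. 14 pickets, each 77 mm wide, 21 mm thick and 1191 mm tall, are fixed to the +y face of the rails with their bottoms at z = 53 mm, spaced across the span with a 67 mm gap after the −x post and between neighbouring pickets, with 68 mm left before the +x post.


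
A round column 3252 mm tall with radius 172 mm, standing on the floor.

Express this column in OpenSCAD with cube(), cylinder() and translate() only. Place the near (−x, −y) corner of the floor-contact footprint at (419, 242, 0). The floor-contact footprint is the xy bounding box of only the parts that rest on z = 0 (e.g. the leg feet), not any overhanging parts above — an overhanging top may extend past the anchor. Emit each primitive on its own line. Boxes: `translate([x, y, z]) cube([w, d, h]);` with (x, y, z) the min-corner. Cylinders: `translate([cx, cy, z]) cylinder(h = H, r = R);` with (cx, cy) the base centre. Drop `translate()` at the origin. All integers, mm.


translate([591, 414, 0]) cylinder(h = 3252, r = 172);


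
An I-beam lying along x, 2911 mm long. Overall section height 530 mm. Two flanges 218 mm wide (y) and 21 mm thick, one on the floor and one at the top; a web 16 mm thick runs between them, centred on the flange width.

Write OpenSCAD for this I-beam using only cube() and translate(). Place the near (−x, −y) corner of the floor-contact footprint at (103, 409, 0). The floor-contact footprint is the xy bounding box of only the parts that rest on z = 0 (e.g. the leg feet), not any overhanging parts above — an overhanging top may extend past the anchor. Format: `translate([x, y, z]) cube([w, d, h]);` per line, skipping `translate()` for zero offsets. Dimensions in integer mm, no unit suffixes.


translate([103, 409, 0]) cube([2911, 218, 21]);
translate([103, 510, 21]) cube([2911, 16, 488]);
translate([103, 409, 509]) cube([2911, 218, 21]);


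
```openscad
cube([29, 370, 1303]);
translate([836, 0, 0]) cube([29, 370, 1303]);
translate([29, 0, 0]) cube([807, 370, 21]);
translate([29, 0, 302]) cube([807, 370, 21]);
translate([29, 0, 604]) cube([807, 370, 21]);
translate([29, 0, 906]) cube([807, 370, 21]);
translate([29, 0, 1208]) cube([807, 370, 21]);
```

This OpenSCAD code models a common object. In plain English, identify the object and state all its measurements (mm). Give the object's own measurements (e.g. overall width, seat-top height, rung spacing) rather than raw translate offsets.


An open bookshelf. Two side panels, each 29 mm thick, 370 mm deep and 1303 mm tall, stand 865 mm apart (outside-to-outside). Between them sit 5 shelves, each 21 mm thick and 370 mm deep, spanning the full gap between the sides. The bottom shelf rests on the floor (its underside at z = 0) and the clear gap between one shelf's top and the next shelf's underside is 281 mm.


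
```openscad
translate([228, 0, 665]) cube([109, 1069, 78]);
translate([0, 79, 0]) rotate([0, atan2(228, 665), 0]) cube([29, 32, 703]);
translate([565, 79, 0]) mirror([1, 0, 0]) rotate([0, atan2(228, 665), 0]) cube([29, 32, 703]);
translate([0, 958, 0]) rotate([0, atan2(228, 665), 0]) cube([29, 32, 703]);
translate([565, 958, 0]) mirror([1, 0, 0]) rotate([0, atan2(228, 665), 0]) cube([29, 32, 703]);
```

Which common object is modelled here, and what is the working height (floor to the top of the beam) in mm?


A sawhorse. The overall height is 743 mm.

A beam across two mirrored pairs of raked legs — a sawhorse. The beam's underside is at z = 665 (matching the legs' vertical rise in atan2(228, 665)) and the beam is 78 mm tall, so its top is at 665 + 78 = 743 mm. The raked legs top out at the beam's underside, so that is the highest point.


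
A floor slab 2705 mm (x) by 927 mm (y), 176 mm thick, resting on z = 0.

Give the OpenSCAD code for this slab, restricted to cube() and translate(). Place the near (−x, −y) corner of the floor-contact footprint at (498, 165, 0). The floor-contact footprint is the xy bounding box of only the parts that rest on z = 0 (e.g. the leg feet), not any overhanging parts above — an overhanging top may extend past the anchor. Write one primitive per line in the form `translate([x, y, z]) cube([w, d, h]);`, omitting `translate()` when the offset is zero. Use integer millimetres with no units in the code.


translate([498, 165, 0]) cube([2705, 927, 176]);


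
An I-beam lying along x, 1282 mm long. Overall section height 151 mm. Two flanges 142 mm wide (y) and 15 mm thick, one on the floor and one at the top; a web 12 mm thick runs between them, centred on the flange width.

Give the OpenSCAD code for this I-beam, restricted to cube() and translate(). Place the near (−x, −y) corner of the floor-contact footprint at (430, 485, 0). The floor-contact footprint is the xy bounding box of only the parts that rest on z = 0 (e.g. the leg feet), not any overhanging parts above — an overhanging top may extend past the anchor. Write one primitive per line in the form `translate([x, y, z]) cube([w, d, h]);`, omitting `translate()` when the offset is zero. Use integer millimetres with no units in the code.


translate([430, 485, 0]) cube([1282, 142, 15]);
translate([430, 550, 15]) cube([1282, 12, 121]);
translate([430, 485, 136]) cube([1282, 142, 15]);


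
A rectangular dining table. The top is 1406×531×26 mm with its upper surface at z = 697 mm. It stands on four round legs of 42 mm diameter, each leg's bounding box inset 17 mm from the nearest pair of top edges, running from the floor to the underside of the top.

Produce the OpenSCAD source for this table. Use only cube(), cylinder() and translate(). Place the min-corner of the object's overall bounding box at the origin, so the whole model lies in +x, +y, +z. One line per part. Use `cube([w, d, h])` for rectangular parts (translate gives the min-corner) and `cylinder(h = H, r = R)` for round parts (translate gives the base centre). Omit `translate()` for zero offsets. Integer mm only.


translate([0, 0, 671]) cube([1406, 531, 26]);
translate([38, 38, 0]) cylinder(h = 671, r = 21);
translate([1368, 38, 0]) cylinder(h = 671, r = 21);
translate([38, 493, 0]) cylinder(h = 671, r = 21);
translate([1368, 493, 0]) cylinder(h = 671, r = 21);


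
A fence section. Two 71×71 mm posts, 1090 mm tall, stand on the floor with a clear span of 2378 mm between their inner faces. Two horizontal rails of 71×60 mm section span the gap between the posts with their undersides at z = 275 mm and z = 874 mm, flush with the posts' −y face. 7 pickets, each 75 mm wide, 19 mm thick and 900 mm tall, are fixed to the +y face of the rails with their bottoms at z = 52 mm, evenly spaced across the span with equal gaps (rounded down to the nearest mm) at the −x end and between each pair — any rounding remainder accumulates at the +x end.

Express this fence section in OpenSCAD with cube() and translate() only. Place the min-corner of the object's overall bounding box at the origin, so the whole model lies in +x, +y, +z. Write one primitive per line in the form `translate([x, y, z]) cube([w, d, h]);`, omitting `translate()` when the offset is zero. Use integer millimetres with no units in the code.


cube([71, 71, 1090]);
translate([2449, 0, 0]) cube([71, 71, 1090]);
translate([71, 0, 275]) cube([2378, 71, 60]);
translate([71, 0, 874]) cube([2378, 71, 60]);
translate([302, 71, 52]) cube([75, 19, 900]);
translate([608, 71, 52]) cube([75, 19, 900]);
translate([914, 71, 52]) cube([75, 19, 900]);
translate([1220, 71, 52]) cube([75, 19, 900]);
translate([1526, 71, 52]) cube([75, 19, 900]);
translate([1832, 71, 52]) cube([75, 19, 900]);
translate([2138, 71, 52]) cube([75, 19, 900]);


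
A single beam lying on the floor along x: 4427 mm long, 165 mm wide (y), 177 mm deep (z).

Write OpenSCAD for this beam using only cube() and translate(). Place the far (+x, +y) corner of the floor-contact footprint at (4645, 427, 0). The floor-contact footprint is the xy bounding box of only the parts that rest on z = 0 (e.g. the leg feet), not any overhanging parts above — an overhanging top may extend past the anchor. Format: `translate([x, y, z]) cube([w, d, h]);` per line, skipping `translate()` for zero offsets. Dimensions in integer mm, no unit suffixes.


translate([218, 262, 0]) cube([4427, 165, 177]);


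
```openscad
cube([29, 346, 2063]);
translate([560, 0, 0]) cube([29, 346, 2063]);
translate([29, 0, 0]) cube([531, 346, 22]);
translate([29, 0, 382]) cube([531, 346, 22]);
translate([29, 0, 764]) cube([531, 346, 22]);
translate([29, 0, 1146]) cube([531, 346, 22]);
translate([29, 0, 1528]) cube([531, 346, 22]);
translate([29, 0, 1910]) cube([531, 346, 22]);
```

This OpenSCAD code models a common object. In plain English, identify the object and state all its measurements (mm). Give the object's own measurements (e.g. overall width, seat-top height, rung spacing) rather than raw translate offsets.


An open bookshelf. Two side panels, each 29 mm thick, 346 mm deep and 2063 mm tall, stand 589 mm apart (outside-to-outside). Between them sit 6 shelves, each 22 mm thick and 346 mm deep, spanning the full gap between the sides. The bottom shelf rests on the floor (its underside at z = 0) and the clear gap between one shelf's top and the next shelf's underside is 360 mm.


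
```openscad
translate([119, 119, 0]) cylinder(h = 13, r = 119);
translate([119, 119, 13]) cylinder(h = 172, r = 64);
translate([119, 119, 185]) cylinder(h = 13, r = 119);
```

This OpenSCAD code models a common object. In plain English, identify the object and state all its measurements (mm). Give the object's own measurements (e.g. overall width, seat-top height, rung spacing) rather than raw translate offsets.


A spool: two coaxial disc flanges of radius 119 mm and thickness 13 mm, joined by a core cylinder of radius 64 mm and height 172 mm. The lower flange rests on z = 0 and the three cylinders share a vertical axis.


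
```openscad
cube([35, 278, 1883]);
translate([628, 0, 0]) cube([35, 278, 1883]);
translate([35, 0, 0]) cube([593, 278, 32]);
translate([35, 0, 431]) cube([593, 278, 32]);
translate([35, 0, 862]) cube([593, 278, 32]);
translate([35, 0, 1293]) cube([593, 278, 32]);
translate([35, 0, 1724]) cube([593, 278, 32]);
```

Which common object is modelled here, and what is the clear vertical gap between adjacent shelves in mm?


A bookshelf. The clear shelf gap is 399 mm.

Two tall side panels with 5 horizontal boards between them — a bookshelf. The first two shelf undersides are at z = 0 and z = 431; with shelf thickness 32, the clear gap is 431 − 0 − 32 = 399 mm.


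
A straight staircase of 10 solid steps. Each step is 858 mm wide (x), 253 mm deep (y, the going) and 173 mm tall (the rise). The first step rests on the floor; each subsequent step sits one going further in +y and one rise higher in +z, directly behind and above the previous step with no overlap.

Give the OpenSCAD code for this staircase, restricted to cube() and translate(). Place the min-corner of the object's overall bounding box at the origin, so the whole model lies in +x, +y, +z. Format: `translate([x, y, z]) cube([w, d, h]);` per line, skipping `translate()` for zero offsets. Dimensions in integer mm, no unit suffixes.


cube([858, 253, 173]);
translate([0, 253, 173]) cube([858, 253, 173]);
translate([0, 506, 346]) cube([858, 253, 173]);
translate([0, 759, 519]) cube([858, 253, 173]);
translate([0, 1012, 692]) cube([858, 253, 173]);
translate([0, 1265, 865]) cube([858, 253, 173]);
translate([0, 1518, 1038]) cube([858, 253, 173]);
translate([0, 1771, 1211]) cube([858, 253, 173]);
translate([0, 2024, 1384]) cube([858, 253, 173]);
translate([0, 2277, 1557]) cube([858, 253, 173]);


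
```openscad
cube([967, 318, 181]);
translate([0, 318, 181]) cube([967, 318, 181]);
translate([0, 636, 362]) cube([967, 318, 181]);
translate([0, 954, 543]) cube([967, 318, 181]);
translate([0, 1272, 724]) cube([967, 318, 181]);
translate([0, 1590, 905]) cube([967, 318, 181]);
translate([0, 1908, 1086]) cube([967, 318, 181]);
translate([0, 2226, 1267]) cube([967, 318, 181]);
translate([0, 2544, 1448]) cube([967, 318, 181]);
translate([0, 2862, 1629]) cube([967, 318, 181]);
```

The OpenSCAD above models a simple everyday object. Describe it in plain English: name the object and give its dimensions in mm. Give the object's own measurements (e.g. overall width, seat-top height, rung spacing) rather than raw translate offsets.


A straight staircase of 10 solid steps. Each step is 967 mm wide (x), 318 mm deep (y, the going) and 181 mm tall (the rise). The first step rests on the floor; each subsequent step sits one going further in +y and one rise higher in +z, directly behind and above the previous step with no overlap.


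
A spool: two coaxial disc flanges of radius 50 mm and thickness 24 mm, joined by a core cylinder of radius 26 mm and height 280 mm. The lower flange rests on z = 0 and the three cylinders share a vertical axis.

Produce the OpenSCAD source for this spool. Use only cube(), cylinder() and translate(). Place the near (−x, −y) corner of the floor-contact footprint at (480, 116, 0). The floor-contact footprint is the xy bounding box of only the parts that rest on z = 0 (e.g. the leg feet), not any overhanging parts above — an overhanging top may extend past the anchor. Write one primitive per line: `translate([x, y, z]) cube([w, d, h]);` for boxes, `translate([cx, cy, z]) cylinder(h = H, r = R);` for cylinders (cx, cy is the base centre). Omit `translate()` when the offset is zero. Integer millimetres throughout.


translate([530, 166, 0]) cylinder(h = 24, r = 50);
translate([530, 166, 24]) cylinder(h = 280, r = 26);
translate([530, 166, 304]) cylinder(h = 24, r = 50);


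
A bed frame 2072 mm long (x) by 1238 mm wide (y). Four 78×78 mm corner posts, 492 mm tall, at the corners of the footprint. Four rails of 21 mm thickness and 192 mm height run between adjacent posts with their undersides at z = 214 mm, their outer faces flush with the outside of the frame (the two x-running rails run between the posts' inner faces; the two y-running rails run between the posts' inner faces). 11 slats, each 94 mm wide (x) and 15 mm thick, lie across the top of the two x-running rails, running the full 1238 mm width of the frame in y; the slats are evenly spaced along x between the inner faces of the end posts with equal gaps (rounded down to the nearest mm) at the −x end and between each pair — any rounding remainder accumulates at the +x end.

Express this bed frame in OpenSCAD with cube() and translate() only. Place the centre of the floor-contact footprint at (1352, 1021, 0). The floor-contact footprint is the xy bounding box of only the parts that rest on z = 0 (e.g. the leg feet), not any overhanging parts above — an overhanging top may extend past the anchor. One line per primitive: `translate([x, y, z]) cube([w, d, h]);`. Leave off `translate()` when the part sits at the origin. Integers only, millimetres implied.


translate([316, 402, 0]) cube([78, 78, 492]);
translate([316, 1562, 0]) cube([78, 78, 492]);
translate([2310, 402, 0]) cube([78, 78, 492]);
translate([2310, 1562, 0]) cube([78, 78, 492]);
translate([394, 402, 214]) cube([1916, 21, 192]);
translate([394, 1619, 214]) cube([1916, 21, 192]);
translate([316, 480, 214]) cube([21, 1082, 192]);
translate([2367, 480, 214]) cube([21, 1082, 192]);
translate([467, 402, 406]) cube([94, 1238, 15]);
translate([634, 402, 406]) cube([94, 1238, 15]);
translate([801, 402, 406]) cube([94, 1238, 15]);
translate([968, 402, 406]) cube([94, 1238, 15]);
translate([1135, 402, 406]) cube([94, 1238, 15]);
translate([1302, 402, 406]) cube([94, 1238, 15]);
translate([1469, 402, 406]) cube([94, 1238, 15]);
translate([1636, 402, 406]) cube([94, 1238, 15]);
translate([1803, 402, 406]) cube([94, 1238, 15]);
translate([1970, 402, 406]) cube([94, 1238, 15]);
translate([2137, 402, 406]) cube([94, 1238, 15]);


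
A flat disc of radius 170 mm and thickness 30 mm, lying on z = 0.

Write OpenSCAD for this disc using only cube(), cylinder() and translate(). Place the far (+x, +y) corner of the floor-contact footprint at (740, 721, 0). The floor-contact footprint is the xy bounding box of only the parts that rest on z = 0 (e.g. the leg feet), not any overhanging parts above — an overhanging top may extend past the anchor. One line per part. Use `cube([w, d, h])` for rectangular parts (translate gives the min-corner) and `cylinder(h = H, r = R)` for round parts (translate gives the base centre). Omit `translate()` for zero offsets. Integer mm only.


translate([570, 551, 0]) cylinder(h = 30, r = 170);


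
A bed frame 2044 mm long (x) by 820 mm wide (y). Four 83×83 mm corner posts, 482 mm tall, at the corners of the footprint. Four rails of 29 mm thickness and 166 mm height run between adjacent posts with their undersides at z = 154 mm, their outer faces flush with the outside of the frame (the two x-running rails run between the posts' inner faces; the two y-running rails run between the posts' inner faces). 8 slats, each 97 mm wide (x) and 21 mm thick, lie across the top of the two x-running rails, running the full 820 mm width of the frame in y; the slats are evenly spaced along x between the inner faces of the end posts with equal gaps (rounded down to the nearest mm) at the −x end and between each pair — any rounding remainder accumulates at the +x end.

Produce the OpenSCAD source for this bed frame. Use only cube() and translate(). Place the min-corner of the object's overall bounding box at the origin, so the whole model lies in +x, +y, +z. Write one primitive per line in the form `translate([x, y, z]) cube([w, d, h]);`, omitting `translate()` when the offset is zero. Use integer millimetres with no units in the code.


// slat z = rail_z + rail_h = 154 + 166 = 320
// slat gap = ⌊(1878 − 8·97) / 9⌋ = 122
cube([83, 83, 482]);
translate([0, 737, 0]) cube([83, 83, 482]);
translate([1961, 0, 0]) cube([83, 83, 482]);
translate([1961, 737, 0]) cube([83, 83, 482]);
translate([83, 0, 154]) cube([1878, 29, 166]);
translate([83, 791, 154]) cube([1878, 29, 166]);
translate([0, 83, 154]) cube([29, 654, 166]);
translate([2015, 83, 154]) cube([29, 654, 166]);
translate([205, 0, 320]) cube([97, 820, 21]);
translate([424, 0, 320]) cube([97, 820, 21]);
translate([643, 0, 320]) cube([97, 820, 21]);
translate([862, 0, 320]) cube([97, 820, 21]);
translate([1081, 0, 320]) cube([97, 820, 21]);
translate([1300, 0, 320]) cube([97, 820, 21]);
translate([1519, 0, 320]) cube([97, 820, 21]);
translate([1738, 0, 320]) cube([97, 820, 21]);


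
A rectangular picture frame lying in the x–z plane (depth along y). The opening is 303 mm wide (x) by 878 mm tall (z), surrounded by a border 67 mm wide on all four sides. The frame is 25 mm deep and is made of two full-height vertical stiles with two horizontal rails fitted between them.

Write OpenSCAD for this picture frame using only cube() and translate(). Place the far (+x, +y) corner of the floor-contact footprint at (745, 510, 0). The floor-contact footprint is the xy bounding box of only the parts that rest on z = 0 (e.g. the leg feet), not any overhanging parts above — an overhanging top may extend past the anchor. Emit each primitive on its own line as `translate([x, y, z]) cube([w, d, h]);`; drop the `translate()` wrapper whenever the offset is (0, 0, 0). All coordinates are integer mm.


translate([308, 485, 0]) cube([67, 25, 1012]);
translate([678, 485, 0]) cube([67, 25, 1012]);
translate([375, 485, 0]) cube([303, 25, 67]);
translate([375, 485, 945]) cube([303, 25, 67]);


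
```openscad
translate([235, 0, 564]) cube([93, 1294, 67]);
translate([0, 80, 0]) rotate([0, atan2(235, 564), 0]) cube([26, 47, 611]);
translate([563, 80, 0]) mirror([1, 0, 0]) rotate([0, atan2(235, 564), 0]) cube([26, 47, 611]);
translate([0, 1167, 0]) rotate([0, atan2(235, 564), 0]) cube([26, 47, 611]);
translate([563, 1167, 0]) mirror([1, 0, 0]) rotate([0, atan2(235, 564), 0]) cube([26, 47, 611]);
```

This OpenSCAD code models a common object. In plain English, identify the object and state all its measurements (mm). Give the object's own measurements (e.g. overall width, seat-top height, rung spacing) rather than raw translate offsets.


A sawhorse. A 93×1294×67 mm beam (x, y, z) sits on two A-frame leg pairs. Each pair is two raked legs of 26×47 mm section (47 mm along y) splaying symmetrically in x. Each leg rises 564 mm vertically over 235 mm of horizontal reach and is 611 mm long along its own axis. Every leg's outer bottom edge rests on the floor and its outer top edge meets a bottom edge of the beam — the left legs (tilting toward +x) meet the beam's −x bottom edge, the right legs (their mirror images, tilting toward −x) meet its +x bottom edge — so the leg tops tuck under the beam, the beam's underside is 564 mm above the floor, and the feet are 563 mm apart outside-to-outside with the beam centred between them. The two leg pairs are set in 80 mm from either end of the beam.


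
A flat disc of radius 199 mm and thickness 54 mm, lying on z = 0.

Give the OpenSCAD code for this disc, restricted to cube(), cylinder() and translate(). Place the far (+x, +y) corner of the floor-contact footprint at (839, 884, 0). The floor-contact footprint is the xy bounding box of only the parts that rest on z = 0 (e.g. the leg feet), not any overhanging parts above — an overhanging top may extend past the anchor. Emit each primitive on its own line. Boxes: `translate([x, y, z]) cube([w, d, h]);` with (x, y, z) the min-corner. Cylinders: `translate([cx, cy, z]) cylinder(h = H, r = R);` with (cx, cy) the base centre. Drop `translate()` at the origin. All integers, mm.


translate([640, 685, 0]) cylinder(h = 54, r = 199);


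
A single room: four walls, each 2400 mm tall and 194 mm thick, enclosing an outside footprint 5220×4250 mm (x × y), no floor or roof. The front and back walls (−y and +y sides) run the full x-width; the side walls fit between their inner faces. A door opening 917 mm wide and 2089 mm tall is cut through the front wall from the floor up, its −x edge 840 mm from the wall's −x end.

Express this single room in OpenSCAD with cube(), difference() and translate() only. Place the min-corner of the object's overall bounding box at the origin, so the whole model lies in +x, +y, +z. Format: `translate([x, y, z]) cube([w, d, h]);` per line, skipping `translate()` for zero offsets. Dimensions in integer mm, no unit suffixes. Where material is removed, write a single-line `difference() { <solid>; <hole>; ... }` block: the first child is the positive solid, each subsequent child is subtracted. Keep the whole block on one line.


difference() { cube([5220, 194, 2400]); translate([840, 0, 0]) cube([917, 194, 2089]); }
translate([0, 4056, 0]) cube([5220, 194, 2400]);
translate([0, 194, 0]) cube([194, 3862, 2400]);
translate([5026, 194, 0]) cube([194, 3862, 2400]);


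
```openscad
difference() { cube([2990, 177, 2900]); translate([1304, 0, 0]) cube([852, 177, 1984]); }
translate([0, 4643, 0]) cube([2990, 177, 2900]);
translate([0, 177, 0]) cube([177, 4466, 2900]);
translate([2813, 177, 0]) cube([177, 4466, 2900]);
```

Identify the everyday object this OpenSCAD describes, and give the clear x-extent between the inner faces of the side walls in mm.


A single room. The interior width is 2636 mm.

Four walls enclosing a rectangle with a door in the front wall — a room. Outside width 2990 minus two 177 mm walls gives 2636 mm.


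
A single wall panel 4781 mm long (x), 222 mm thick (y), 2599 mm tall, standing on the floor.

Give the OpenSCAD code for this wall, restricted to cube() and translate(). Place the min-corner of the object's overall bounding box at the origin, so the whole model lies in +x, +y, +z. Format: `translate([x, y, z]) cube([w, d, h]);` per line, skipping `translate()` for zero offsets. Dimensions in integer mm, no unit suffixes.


cube([4781, 222, 2599]);


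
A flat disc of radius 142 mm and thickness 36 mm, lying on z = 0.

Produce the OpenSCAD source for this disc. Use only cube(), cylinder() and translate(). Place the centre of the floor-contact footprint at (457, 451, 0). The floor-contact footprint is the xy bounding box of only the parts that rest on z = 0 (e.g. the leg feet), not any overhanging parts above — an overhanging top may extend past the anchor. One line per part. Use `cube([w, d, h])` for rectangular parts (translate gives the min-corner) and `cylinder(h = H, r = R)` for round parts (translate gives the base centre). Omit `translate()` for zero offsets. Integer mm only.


translate([457, 451, 0]) cylinder(h = 36, r = 142);


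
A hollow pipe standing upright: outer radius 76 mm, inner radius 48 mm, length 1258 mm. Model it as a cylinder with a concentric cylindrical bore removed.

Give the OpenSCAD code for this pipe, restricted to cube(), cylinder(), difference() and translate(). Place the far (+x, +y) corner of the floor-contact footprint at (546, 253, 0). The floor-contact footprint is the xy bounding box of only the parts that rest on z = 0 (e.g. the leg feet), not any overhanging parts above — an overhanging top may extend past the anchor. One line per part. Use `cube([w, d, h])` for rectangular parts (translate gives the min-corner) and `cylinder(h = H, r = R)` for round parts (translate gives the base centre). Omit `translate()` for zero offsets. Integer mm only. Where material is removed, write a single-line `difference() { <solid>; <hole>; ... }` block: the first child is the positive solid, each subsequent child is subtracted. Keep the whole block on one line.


difference() { translate([470, 177, 0]) cylinder(h = 1258, r = 76); translate([470, 177, 0]) cylinder(h = 1258, r = 48); }


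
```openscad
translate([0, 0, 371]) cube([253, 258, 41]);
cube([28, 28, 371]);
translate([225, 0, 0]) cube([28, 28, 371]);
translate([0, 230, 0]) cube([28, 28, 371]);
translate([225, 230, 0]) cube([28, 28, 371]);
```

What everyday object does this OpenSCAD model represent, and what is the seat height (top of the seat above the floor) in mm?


A stool. The seat height is 412 mm.

A 253×258×41 slab at z = 371 on four corner posts — a stool. The seat top is 371 + 41 = 412 mm.


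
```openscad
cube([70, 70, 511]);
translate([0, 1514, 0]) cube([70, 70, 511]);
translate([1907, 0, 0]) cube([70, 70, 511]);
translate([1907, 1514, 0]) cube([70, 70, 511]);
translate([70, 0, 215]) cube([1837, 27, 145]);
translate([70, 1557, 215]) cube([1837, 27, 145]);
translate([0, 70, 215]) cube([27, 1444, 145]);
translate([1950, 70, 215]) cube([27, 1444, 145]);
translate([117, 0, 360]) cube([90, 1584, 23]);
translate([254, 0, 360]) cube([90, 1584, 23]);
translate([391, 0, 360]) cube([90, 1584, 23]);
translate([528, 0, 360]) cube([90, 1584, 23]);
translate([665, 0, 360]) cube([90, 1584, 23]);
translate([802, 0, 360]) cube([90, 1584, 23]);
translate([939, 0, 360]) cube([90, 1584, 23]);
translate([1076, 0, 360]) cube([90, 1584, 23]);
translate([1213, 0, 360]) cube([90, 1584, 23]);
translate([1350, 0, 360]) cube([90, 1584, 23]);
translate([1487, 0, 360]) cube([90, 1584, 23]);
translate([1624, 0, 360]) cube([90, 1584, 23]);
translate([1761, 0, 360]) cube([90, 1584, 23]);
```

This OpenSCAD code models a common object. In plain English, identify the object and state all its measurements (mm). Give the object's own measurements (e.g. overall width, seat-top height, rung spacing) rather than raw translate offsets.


A bed frame 1977 mm long (x) by 1584 mm wide (y). Four 70×70 mm corner posts, 511 mm tall, at the corners of the footprint. Four rails of 27 mm thickness and 145 mm height run between adjacent posts with their undersides at z = 215 mm, their outer faces flush with the outside of the frame (the two x-running rails run between the posts' inner faces; the two y-running rails run between the posts' inner faces). 13 slats, each 90 mm wide (x) and 23 mm thick, lie across the top of the two x-running rails, running the full 1584 mm width of the frame in y; along x they sit between the end posts with a 47 mm gap after the −x posts and between neighbouring slats, leaving 56 mm before the +x posts.


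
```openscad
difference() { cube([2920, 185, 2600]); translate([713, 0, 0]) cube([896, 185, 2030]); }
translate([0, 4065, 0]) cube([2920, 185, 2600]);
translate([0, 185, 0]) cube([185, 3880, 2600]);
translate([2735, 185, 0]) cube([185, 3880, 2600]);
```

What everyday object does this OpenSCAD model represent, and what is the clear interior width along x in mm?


A single room. The interior width is 2550 mm.

Four walls enclosing a rectangle with a door in the front wall — a room. Outside width 2920 minus two 185 mm walls gives 2550 mm.


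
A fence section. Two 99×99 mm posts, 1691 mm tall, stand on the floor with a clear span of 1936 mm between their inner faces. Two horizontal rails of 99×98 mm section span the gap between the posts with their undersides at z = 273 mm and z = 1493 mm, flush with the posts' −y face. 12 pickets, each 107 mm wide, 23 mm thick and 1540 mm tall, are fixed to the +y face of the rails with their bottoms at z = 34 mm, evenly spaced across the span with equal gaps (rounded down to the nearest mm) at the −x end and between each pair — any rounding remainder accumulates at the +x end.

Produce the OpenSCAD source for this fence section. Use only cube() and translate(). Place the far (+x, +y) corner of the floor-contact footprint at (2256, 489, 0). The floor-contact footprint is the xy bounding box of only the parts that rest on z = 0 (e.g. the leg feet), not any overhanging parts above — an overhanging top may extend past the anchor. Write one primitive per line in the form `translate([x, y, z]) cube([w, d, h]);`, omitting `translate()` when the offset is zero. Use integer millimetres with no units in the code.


translate([122, 390, 0]) cube([99, 99, 1691]);
translate([2157, 390, 0]) cube([99, 99, 1691]);
translate([221, 390, 273]) cube([1936, 99, 98]);
translate([221, 390, 1493]) cube([1936, 99, 98]);
translate([271, 489, 34]) cube([107, 23, 1540]);
translate([428, 489, 34]) cube([107, 23, 1540]);
translate([585, 489, 34]) cube([107, 23, 1540]);
translate([742, 489, 34]) cube([107, 23, 1540]);
translate([899, 489, 34]) cube([107, 23, 1540]);
translate([1056, 489, 34]) cube([107, 23, 1540]);
translate([1213, 489, 34]) cube([107, 23, 1540]);
translate([1370, 489, 34]) cube([107, 23, 1540]);
translate([1527, 489, 34]) cube([107, 23, 1540]);
translate([1684, 489, 34]) cube([107, 23, 1540]);
translate([1841, 489, 34]) cube([107, 23, 1540]);
translate([1998, 489, 34]) cube([107, 23, 1540]);


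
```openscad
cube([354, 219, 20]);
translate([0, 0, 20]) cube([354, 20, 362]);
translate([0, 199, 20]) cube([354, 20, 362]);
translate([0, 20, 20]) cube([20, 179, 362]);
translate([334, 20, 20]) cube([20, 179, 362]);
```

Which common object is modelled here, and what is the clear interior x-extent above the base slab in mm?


An open box. The internal width is 314 mm.

A 354×219 base slab with four walls standing on it — an open box. The base is 354 mm wide and the walls are 20 mm thick, so the internal width is 354 − 2 × 20 = 314 mm.


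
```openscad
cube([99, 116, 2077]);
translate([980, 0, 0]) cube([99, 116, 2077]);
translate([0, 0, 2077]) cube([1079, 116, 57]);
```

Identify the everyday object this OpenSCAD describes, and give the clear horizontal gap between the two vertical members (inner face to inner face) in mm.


A door frame. The clear opening width is 881 mm.

Two 2077 mm tall posts with a header on top — a door frame. The left jamb is 99 mm wide at x = 0; the right jamb starts at x = 980. The clear opening is 980 − 99 = 881 mm.


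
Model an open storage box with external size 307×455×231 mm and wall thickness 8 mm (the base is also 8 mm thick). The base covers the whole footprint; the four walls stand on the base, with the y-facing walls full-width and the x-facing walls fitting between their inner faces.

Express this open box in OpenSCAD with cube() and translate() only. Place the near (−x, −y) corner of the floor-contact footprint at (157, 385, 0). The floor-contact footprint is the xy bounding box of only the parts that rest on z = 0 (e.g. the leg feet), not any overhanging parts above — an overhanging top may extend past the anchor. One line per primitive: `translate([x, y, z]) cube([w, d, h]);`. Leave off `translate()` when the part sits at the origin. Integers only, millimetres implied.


translate([157, 385, 0]) cube([307, 455, 8]);
translate([157, 385, 8]) cube([307, 8, 223]);
translate([157, 832, 8]) cube([307, 8, 223]);
translate([157, 393, 8]) cube([8, 439, 223]);
translate([456, 393, 8]) cube([8, 439, 223]);


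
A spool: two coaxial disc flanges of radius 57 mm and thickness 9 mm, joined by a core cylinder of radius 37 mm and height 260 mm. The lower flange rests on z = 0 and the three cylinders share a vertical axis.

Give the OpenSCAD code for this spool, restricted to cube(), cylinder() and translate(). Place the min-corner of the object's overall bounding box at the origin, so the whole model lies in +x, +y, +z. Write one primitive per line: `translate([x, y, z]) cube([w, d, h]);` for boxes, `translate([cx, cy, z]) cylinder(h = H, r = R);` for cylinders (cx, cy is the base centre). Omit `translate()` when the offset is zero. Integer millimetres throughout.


translate([57, 57, 0]) cylinder(h = 9, r = 57);
translate([57, 57, 9]) cylinder(h = 260, r = 37);
translate([57, 57, 269]) cylinder(h = 9, r = 57);


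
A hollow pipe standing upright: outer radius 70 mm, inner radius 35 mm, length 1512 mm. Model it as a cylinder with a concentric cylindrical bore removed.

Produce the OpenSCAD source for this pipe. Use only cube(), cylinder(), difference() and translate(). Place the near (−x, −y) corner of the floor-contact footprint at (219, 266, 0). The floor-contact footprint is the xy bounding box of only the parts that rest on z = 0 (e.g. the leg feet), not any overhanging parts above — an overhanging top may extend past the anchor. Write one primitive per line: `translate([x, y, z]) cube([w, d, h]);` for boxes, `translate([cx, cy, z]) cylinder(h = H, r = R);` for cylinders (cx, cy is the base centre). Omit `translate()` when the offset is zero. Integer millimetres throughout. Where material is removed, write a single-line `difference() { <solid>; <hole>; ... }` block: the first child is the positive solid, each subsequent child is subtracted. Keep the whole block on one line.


difference() { translate([289, 336, 0]) cylinder(h = 1512, r = 70); translate([289, 336, 0]) cylinder(h = 1512, r = 35); }
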